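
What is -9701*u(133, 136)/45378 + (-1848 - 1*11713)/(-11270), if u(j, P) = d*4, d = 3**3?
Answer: -621794339/28411670 ≈ -21.885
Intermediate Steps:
d = 27
u(j, P) = 108 (u(j, P) = 27*4 = 108)
-9701*u(133, 136)/45378 + (-1848 - 1*11713)/(-11270) = -9701/(45378/108) + (-1848 - 1*11713)/(-11270) = -9701/(45378*(1/108)) + (-1848 - 11713)*(-1/11270) = -9701/2521/6 - 13561*(-1/11270) = -9701*6/2521 + 13561/11270 = -58206/2521 + 13561/11270 = -621794339/28411670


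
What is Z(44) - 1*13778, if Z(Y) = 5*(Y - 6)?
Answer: -13588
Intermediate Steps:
Z(Y) = -30 + 5*Y (Z(Y) = 5*(-6 + Y) = -30 + 5*Y)
Z(44) - 1*13778 = (-30 + 5*44) - 1*13778 = (-30 + 220) - 13778 = 190 - 13778 = -13588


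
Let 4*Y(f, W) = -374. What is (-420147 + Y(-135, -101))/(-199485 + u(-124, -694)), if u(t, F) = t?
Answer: 840481/399218 ≈ 2.1053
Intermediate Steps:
Y(f, W) = -187/2 (Y(f, W) = (¼)*(-374) = -187/2)
(-420147 + Y(-135, -101))/(-199485 + u(-124, -694)) = (-420147 - 187/2)/(-199485 - 124) = -840481/2/(-199609) = -840481/2*(-1/199609) = 840481/399218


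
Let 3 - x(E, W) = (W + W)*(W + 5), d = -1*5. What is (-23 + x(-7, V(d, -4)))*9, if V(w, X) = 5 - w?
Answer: -2880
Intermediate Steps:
d = -5
x(E, W) = 3 - 2*W*(5 + W) (x(E, W) = 3 - (W + W)*(W + 5) = 3 - 2*W*(5 + W))
(-23 + x(-7, V(d, -4)))*9 = (-23 + (3 - 10*(5 - 1*(-5)) - 2*(5 - 1*(-5))**2))*9 = (-23 + (3 - 10*(5 + 5) - 2*(5 + 5)**2))*9 = (-23 + (3 - 10*10 - 2*10**2))*9 = (-23 + (3 - 100 - 2*100))*9 = (-23 + (3 - 100 - 200))*9 = (-23 - 297)*9 = -320*9 = -2880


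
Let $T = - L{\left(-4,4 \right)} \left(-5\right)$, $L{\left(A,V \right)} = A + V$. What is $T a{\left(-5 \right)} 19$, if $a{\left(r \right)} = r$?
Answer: $0$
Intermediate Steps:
$T = 0$ ($T = - (-4 + 4) \left(-5\right) = \left(-1\right) 0 \left(-5\right) = 0 \left(-5\right) = 0$)
$T a{\left(-5 \right)} 19 = 0 \left(-5\right) 19 = 0 \cdot 19 = 0$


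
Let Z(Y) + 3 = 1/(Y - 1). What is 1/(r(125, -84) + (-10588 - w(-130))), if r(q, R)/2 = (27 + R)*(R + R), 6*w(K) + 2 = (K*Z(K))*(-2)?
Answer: 131/1139001 ≈ 0.00011501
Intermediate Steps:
Z(Y) = -3 + 1/(-1 + Y) (Z(Y) = -3 + 1/(Y - 1) = -3 + 1/(-1 + Y))
w(K) = -⅓ - K*(4 - 3*K)/(3*(-1 + K)) (w(K) = -⅓ + ((K*((4 - 3*K)/(-1 + K)))*(-2))/6 = -⅓ + ((K*(4 - 3*K)/(-1 + K))*(-2))/6 = -⅓ + (-2*K*(4 - 3*K)/(-1 + K))/6 = -⅓ - K*(4 - 3*K)/(3*(-1 + K)))
r(q, R) = 4*R*(27 + R) (r(q, R) = 2*((27 + R)*(R + R)) = 2*((27 + R)*(2*R)) = 2*(2*R*(27 + R)) = 4*R*(27 + R))
1/(r(125, -84) + (-10588 - w(-130))) = 1/(4*(-84)*(27 - 84) + (-10588 - (1 - 1*(-130) - 130*(-4 + 3*(-130)))/(3*(-1 - 130)))) = 1/(4*(-84)*(-57) + (-10588 - (1 + 130 - 130*(-4 - 390))/(3*(-131)))) = 1/(19152 + (-10588 - (-1)*(1 + 130 - 130*(-394))/(3*131))) = 1/(19152 + (-10588 - (-1)*(1 + 130 + 51220)/(3*131))) = 1/(19152 + (-10588 - (-1)*51351/(3*131))) = 1/(19152 + (-10588 - 1*(-17117/131))) = 1/(19152 + (-10588 + 17117/131)) = 1/(19152 - 1369911/131) = 1/(1139001/131) = 131/1139001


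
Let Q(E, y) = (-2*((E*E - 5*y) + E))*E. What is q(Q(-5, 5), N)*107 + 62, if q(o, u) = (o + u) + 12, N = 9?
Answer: -3041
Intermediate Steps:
Q(E, y) = E*(-2*E - 2*E**2 + 10*y) (Q(E, y) = (-2*((E**2 - 5*y) + E))*E = (-2*(E + E**2 - 5*y))*E = (-2*E - 2*E**2 + 10*y)*E = E*(-2*E - 2*E**2 + 10*y))
q(o, u) = 12 + o + u
q(Q(-5, 5), N)*107 + 62 = (12 + 2*(-5)*(-1*(-5) - 1*(-5)**2 + 5*5) + 9)*107 + 62 = (12 + 2*(-5)*(5 - 1*25 + 25) + 9)*107 + 62 = (12 + 2*(-5)*(5 - 25 + 25) + 9)*107 + 62 = (12 + 2*(-5)*5 + 9)*107 + 62 = (12 - 50 + 9)*107 + 62 = -29*107 + 62 = -3103 + 62 = -3041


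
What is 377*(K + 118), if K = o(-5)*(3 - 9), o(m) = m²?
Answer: -12064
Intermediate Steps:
K = -150 (K = (-5)²*(3 - 9) = 25*(-6) = -150)
377*(K + 118) = 377*(-150 + 118) = 377*(-32) = -12064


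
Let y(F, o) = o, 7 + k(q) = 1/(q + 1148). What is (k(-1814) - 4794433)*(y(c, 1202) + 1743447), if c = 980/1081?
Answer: -5570833559483609/666 ≈ -8.3646e+12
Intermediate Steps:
c = 980/1081 (c = 980*(1/1081) = 980/1081 ≈ 0.90657)
k(q) = -7 + 1/(1148 + q) (k(q) = -7 + 1/(q + 1148) = -7 + 1/(1148 + q))
(k(-1814) - 4794433)*(y(c, 1202) + 1743447) = ((-8035 - 7*(-1814))/(1148 - 1814) - 4794433)*(1202 + 1743447) = ((-8035 + 12698)/(-666) - 4794433)*1744649 = (-1/666*4663 - 4794433)*1744649 = (-4663/666 - 4794433)*1744649 = -3193097041/666*1744649 = -5570833559483609/666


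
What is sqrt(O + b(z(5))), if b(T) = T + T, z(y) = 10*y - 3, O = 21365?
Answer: sqrt(21459) ≈ 146.49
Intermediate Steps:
z(y) = -3 + 10*y
b(T) = 2*T
sqrt(O + b(z(5))) = sqrt(21365 + 2*(-3 + 10*5)) = sqrt(21365 + 2*(-3 + 50)) = sqrt(21365 + 2*47) = sqrt(21365 + 94) = sqrt(21459)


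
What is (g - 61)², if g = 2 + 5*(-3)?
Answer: 5476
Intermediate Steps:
g = -13 (g = 2 - 15 = -13)
(g - 61)² = (-13 - 61)² = (-74)² = 5476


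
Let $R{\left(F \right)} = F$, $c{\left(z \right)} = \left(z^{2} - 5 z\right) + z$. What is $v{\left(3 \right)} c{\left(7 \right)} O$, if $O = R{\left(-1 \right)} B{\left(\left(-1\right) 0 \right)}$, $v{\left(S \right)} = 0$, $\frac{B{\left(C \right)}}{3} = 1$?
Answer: $0$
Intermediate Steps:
$B{\left(C \right)} = 3$ ($B{\left(C \right)} = 3 \cdot 1 = 3$)
$c{\left(z \right)} = z^{2} - 4 z$
$O = -3$ ($O = \left(-1\right) 3 = -3$)
$v{\left(3 \right)} c{\left(7 \right)} O = 0 \cdot 7 \left(-4 + 7\right) \left(-3\right) = 0 \cdot 7 \cdot 3 \left(-3\right) = 0 \cdot 21 \left(-3\right) = 0 \left(-3\right) = 0$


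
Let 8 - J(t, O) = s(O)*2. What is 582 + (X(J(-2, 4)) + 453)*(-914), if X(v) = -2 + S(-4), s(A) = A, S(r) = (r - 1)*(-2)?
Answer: -420772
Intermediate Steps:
S(r) = 2 - 2*r (S(r) = (-1 + r)*(-2) = 2 - 2*r)
J(t, O) = 8 - 2*O (J(t, O) = 8 - O*2 = 8 - 2*O)
X(v) = 8 (X(v) = -2 + (2 - 2*(-4)) = -2 + (2 + 8) = -2 + 10 = 8)
582 + (X(J(-2, 4)) + 453)*(-914) = 582 + (8 + 453)*(-914) = 582 + 461*(-914) = 582 - 421354 = -420772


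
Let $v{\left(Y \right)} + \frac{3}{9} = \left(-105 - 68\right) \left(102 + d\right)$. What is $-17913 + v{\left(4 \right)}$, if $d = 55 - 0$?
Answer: $- \frac{135223}{3} \approx -45074.0$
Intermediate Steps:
$d = 55$ ($d = 55 + 0 = 55$)
$v{\left(Y \right)} = - \frac{81484}{3}$ ($v{\left(Y \right)} = - \frac{1}{3} + \left(-105 - 68\right) \left(102 + 55\right) = - \frac{1}{3} - 27161 = - \frac{81484}{3}$)
$-17913 + v{\left(4 \right)} = -17913 - \frac{81484}{3} = - \frac{135223}{3}$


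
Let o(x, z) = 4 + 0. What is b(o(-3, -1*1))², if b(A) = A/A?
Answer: 1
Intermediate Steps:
o(x, z) = 4
b(A) = 1
b(o(-3, -1*1))² = 1² = 1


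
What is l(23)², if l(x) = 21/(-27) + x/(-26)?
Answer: 151321/54756 ≈ 2.7635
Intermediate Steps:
l(x) = -7/9 - x/26 (l(x) = 21*(-1/27) + x*(-1/26) = -7/9 - x/26)
l(23)² = (-7/9 - 1/26*23)² = (-7/9 - 23/26)² = (-389/234)² = 151321/54756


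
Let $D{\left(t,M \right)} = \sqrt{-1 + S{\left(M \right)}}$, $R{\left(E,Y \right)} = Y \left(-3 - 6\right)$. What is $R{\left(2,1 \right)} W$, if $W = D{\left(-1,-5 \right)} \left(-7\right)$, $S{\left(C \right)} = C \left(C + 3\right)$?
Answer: $189$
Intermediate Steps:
$S{\left(C \right)} = C \left(3 + C\right)$
$R{\left(E,Y \right)} = - 9 Y$ ($R{\left(E,Y \right)} = Y \left(-3 - 6\right) = Y \left(-9\right) = - 9 Y$)
$D{\left(t,M \right)} = \sqrt{-1 + M \left(3 + M\right)}$
$W = -21$ ($W = \sqrt{-1 - 5 \left(3 - 5\right)} \left(-7\right) = \sqrt{-1 - -10} \left(-7\right) = \sqrt{-1 + 10} \left(-7\right) = \sqrt{9} \left(-7\right) = 3 \left(-7\right) = -21$)
$R{\left(2,1 \right)} W = \left(-9\right) 1 \left(-21\right) = \left(-9\right) \left(-21\right) = 189$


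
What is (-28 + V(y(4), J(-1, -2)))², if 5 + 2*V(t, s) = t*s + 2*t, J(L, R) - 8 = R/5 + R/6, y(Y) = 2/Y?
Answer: 2859481/3600 ≈ 794.30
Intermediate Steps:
J(L, R) = 8 + 11*R/30 (J(L, R) = 8 + (R/5 + R/6) = 8 + 11*R/30)
V(t, s) = -5/2 + t + s*t/2 (V(t, s) = -5/2 + (t*s + 2*t)/2 = -5/2 + (s*t + 2*t)/2 = -5/2 + (2*t + s*t)/2 = -5/2 + (t + s*t/2) = -5/2 + t + s*t/2)
(-28 + V(y(4), J(-1, -2)))² = (-28 + (-5/2 + 2/4 + (8 + (11/30)*(-2))*(2/4)/2))² = (-28 + (-5/2 + 2*(¼) + (8 - 11/15)*(2*(¼))/2))² = (-28 + (-5/2 + ½ + (½)*(109/15)*(½)))² = (-28 + (-5/2 + ½ + 109/60))² = (-28 - 11/60)² = (-1691/60)² = 2859481/3600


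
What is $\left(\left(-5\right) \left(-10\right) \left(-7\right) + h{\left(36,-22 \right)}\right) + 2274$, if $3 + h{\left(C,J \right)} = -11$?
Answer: $1910$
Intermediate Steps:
$h{\left(C,J \right)} = -14$ ($h{\left(C,J \right)} = -3 - 11 = -14$)
$\left(\left(-5\right) \left(-10\right) \left(-7\right) + h{\left(36,-22 \right)}\right) + 2274 = \left(\left(-5\right) \left(-10\right) \left(-7\right) - 14\right) + 2274 = \left(50 \left(-7\right) - 14\right) + 2274 = \left(-350 - 14\right) + 2274 = -364 + 2274 = 1910$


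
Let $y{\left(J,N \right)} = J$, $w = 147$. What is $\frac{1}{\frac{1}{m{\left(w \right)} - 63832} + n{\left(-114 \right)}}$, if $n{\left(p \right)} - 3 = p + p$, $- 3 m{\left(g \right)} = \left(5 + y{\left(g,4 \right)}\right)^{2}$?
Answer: $- \frac{214600}{48285003} \approx -0.0044444$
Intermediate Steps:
$m{\left(g \right)} = - \frac{\left(5 + g\right)^{2}}{3}$
$n{\left(p \right)} = 3 + 2 p$ ($n{\left(p \right)} = 3 + \left(p + p\right) = 3 + 2 p$)
$\frac{1}{\frac{1}{m{\left(w \right)} - 63832} + n{\left(-114 \right)}} = \frac{1}{\frac{1}{- \frac{\left(5 + 147\right)^{2}}{3} - 63832} + \left(3 + 2 \left(-114\right)\right)} = \frac{1}{\frac{1}{- \frac{152^{2}}{3} - 63832} + \left(3 - 228\right)} = \frac{1}{\frac{1}{\left(- \frac{1}{3}\right) 23104 - 63832} - 225} = \frac{1}{\frac{1}{- \frac{23104}{3} - 63832} - 225} = \frac{1}{\frac{1}{- \frac{214600}{3}} - 225} = \frac{1}{- \frac{3}{214600} - 225} = \frac{1}{- \frac{48285003}{214600}} = - \frac{214600}{48285003}$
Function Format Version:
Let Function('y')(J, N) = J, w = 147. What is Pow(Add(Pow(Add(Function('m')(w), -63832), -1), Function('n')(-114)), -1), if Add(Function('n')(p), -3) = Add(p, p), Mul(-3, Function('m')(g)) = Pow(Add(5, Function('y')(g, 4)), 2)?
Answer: Rational(-214600, 48285003) ≈ -0.0044444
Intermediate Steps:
Function('m')(g) = Mul(Rational(-1, 3), Pow(Add(5, g), 2))
Function('n')(p) = Add(3, Mul(2, p)) (Function('n')(p) = Add(3, Add(p, p)) = Add(3, Mul(2, p)))
Pow(Add(Pow(Add(Function('m')(w), -63832), -1), Function('n')(-114)), -1) = Pow(Add(Pow(Add(Mul(Rational(-1, 3), Pow(Add(5, 147), 2)), -63832), -1), Add(3, Mul(2, -114))), -1) = Pow(Add(Pow(Add(Mul(Rational(-1, 3), Pow(152, 2)), -63832), -1), Add(3, -228)), -1) = Pow(Add(Pow(Add(Mul(Rational(-1, 3), 23104), -63832), -1), -225), -1) = Pow(Add(Pow(Add(Rational(-23104, 3), -63832), -1), -225), -1) = Pow(Add(Pow(Rational(-214600, 3), -1), -225), -1) = Pow(Add(Rational(-3, 214600), -225), -1) = Pow(Rational(-48285003, 214600), -1) = Rational(-214600, 48285003)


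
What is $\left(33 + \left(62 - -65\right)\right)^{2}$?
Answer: $25600$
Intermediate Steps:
$\left(33 + \left(62 - -65\right)\right)^{2} = \left(33 + \left(62 + 65\right)\right)^{2} = \left(33 + 127\right)^{2} = 160^{2} = 25600$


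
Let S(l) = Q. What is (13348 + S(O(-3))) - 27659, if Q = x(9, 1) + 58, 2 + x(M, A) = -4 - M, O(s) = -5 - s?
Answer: -14268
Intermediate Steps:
x(M, A) = -6 - M (x(M, A) = -2 + (-4 - M) = -6 - M)
Q = 43 (Q = (-6 - 1*9) + 58 = (-6 - 9) + 58 = -15 + 58 = 43)
S(l) = 43
(13348 + S(O(-3))) - 27659 = (13348 + 43) - 27659 = 13391 - 27659 = -14268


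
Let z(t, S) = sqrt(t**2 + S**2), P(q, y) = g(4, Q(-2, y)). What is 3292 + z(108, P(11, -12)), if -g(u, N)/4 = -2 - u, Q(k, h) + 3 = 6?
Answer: 3292 + 12*sqrt(85) ≈ 3402.6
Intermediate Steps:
Q(k, h) = 3 (Q(k, h) = -3 + 6 = 3)
g(u, N) = 8 + 4*u (g(u, N) = -4*(-2 - u) = 8 + 4*u)
P(q, y) = 24 (P(q, y) = 8 + 4*4 = 8 + 16 = 24)
z(t, S) = sqrt(S**2 + t**2)
3292 + z(108, P(11, -12)) = 3292 + sqrt(24**2 + 108**2) = 3292 + sqrt(576 + 11664) = 3292 + sqrt(12240) = 3292 + 12*sqrt(85)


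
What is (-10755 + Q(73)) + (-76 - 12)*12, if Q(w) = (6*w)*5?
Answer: -9621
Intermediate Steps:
Q(w) = 30*w
(-10755 + Q(73)) + (-76 - 12)*12 = (-10755 + 30*73) + (-76 - 12)*12 = (-10755 + 2190) - 88*12 = -8565 - 1056 = -9621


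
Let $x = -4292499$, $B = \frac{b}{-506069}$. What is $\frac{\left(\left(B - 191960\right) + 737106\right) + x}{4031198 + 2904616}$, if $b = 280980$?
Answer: $- \frac{18411839479}{34077674322} \approx -0.54029$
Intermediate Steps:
$B = - \frac{280980}{506069}$ ($B = \frac{280980}{-506069} = 280980 \left(- \frac{1}{506069}\right) = - \frac{280980}{506069} \approx -0.55522$)
$\frac{\left(\left(B - 191960\right) + 737106\right) + x}{4031198 + 2904616} = \frac{\left(\left(- \frac{280980}{506069} - 191960\right) + 737106\right) - 4292499}{4031198 + 2904616} = \frac{\left(- \frac{97145286220}{506069} + 737106\right) - 4292499}{6935814} = \left(\frac{275881210094}{506069} - 4292499\right) \frac{1}{6935814} = \left(- \frac{1896419466337}{506069}\right) \frac{1}{6935814} = - \frac{18411839479}{34077674322}$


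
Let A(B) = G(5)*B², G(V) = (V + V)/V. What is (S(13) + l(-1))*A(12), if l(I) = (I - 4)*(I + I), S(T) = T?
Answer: 6624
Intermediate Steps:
G(V) = 2 (G(V) = (2*V)/V = 2)
A(B) = 2*B²
l(I) = 2*I*(-4 + I) (l(I) = (-4 + I)*(2*I) = 2*I*(-4 + I))
(S(13) + l(-1))*A(12) = (13 + 2*(-1)*(-4 - 1))*(2*12²) = (13 + 2*(-1)*(-5))*(2*144) = (13 + 10)*288 = 23*288 = 6624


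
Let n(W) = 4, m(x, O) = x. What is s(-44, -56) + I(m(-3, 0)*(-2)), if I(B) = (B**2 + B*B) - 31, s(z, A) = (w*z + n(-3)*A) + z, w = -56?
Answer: 2237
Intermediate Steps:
s(z, A) = -55*z + 4*A (s(z, A) = (-56*z + 4*A) + z = -55*z + 4*A)
I(B) = -31 + 2*B**2 (I(B) = (B**2 + B**2) - 31 = 2*B**2 - 31 = -31 + 2*B**2)
s(-44, -56) + I(m(-3, 0)*(-2)) = (-55*(-44) + 4*(-56)) + (-31 + 2*(-3*(-2))**2) = (2420 - 224) + (-31 + 2*6**2) = 2196 + (-31 + 2*36) = 2196 + (-31 + 72) = 2196 + 41 = 2237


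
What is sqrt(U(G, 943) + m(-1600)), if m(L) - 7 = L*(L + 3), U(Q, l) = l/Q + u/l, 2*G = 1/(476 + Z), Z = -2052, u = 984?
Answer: I*sqrt(220660689)/23 ≈ 645.85*I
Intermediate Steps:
G = -1/3152 (G = 1/(2*(476 - 2052)) = (1/2)/(-1576) = (1/2)*(-1/1576) = -1/3152 ≈ -0.00031726)
U(Q, l) = 984/l + l/Q (U(Q, l) = l/Q + 984/l = 984/l + l/Q)
m(L) = 7 + L*(3 + L) (m(L) = 7 + L*(L + 3) = 7 + L*(3 + L))
sqrt(U(G, 943) + m(-1600)) = sqrt((984/943 + 943/(-1/3152)) + (7 + (-1600)**2 + 3*(-1600))) = sqrt((984*(1/943) + 943*(-3152)) + (7 + 2560000 - 4800)) = sqrt((24/23 - 2972336) + 2555207) = sqrt(-68363704/23 + 2555207) = sqrt(-9593943/23) = I*sqrt(220660689)/23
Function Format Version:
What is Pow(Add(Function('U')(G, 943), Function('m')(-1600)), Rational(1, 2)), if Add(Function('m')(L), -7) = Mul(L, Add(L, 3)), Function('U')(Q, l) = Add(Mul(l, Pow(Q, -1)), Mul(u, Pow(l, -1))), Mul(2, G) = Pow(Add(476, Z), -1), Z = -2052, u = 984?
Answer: Mul(Rational(1, 23), I, Pow(220660689, Rational(1, 2))) ≈ Mul(645.85, I)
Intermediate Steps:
G = Rational(-1, 3152) (G = Mul(Rational(1, 2), Pow(Add(476, -2052), -1)) = Mul(Rational(1, 2), Pow(-1576, -1)) = Mul(Rational(1, 2), Rational(-1, 1576)) = Rational(-1, 3152) ≈ -0.00031726)
Function('U')(Q, l) = Add(Mul(984, Pow(l, -1)), Mul(l, Pow(Q, -1))) (Function('U')(Q, l) = Add(Mul(l, Pow(Q, -1)), Mul(984, Pow(l, -1))) = Add(Mul(984, Pow(l, -1)), Mul(l, Pow(Q, -1))))
Function('m')(L) = Add(7, Mul(L, Add(3, L))) (Function('m')(L) = Add(7, Mul(L, Add(L, 3))) = Add(7, Mul(L, Add(3, L))))
Pow(Add(Function('U')(G, 943), Function('m')(-1600)), Rational(1, 2)) = Pow(Add(Add(Mul(984, Pow(943, -1)), Mul(943, Pow(Rational(-1, 3152), -1))), Add(7, Pow(-1600, 2), Mul(3, -1600))), Rational(1, 2)) = Pow(Add(Add(Mul(984, Rational(1, 943)), Mul(943, -3152)), Add(7, 2560000, -4800)), Rational(1, 2)) = Pow(Add(Add(Rational(24, 23), -2972336), 2555207), Rational(1, 2)) = Pow(Add(Rational(-68363704, 23), 2555207), Rational(1, 2)) = Pow(Rational(-9593943, 23), Rational(1, 2)) = Mul(Rational(1, 23), I, Pow(220660689, Rational(1, 2)))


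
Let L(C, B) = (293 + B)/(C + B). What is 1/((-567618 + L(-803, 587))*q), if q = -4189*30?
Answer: 9/641997594440 ≈ 1.4019e-11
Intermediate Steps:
L(C, B) = (293 + B)/(B + C)
q = -125670
1/((-567618 + L(-803, 587))*q) = 1/(-567618 + (293 + 587)/(587 - 803)*(-125670)) = -1/125670/(-567618 + 880/(-216)) = -1/125670/(-567618 - 1/216*880) = -1/125670/(-567618 - 110/27) = -1/125670/(-15325796/27) = -27/15325796*(-1/125670) = 9/641997594440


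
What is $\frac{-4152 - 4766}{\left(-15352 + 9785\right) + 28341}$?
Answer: $- \frac{4459}{11387} \approx -0.39159$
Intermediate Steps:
$\frac{-4152 - 4766}{\left(-15352 + 9785\right) + 28341} = - \frac{8918}{-5567 + 28341} = - \frac{8918}{22774} = \left(-8918\right) \frac{1}{22774} = - \frac{4459}{11387}$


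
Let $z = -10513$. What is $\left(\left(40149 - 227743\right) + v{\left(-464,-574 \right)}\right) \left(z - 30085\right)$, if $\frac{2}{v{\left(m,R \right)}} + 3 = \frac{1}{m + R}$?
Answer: $\frac{23723741156828}{3115} \approx 7.616 \cdot 10^{9}$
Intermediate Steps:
$v{\left(m,R \right)} = \frac{2}{-3 + \frac{1}{R + m}}$ ($v{\left(m,R \right)} = \frac{2}{-3 + \frac{1}{m + R}} = \frac{2}{-3 + \frac{1}{R + m}}$)
$\left(\left(40149 - 227743\right) + v{\left(-464,-574 \right)}\right) \left(z - 30085\right) = \left(\left(40149 - 227743\right) + \frac{2 \left(\left(-1\right) \left(-574\right) - -464\right)}{-1 + 3 \left(-574\right) + 3 \left(-464\right)}\right) \left(-10513 - 30085\right) = \left(-187594 + \frac{2 \left(574 + 464\right)}{-1 - 1722 - 1392}\right) \left(-40598\right) = \left(-187594 + 2 \frac{1}{-3115} \cdot 1038\right) \left(-40598\right) = \left(-187594 + 2 \left(- \frac{1}{3115}\right) 1038\right) \left(-40598\right) = \left(-187594 - \frac{2076}{3115}\right) \left(-40598\right) = \left(- \frac{584357386}{3115}\right) \left(-40598\right) = \frac{23723741156828}{3115}$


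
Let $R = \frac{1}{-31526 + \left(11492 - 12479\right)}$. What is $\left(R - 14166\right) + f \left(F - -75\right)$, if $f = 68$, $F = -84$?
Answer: $- \frac{480477115}{32513} \approx -14778.0$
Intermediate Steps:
$R = - \frac{1}{32513}$ ($R = \frac{1}{-31526 - 987} = \frac{1}{-32513} = - \frac{1}{32513} \approx -3.0757 \cdot 10^{-5}$)
$\left(R - 14166\right) + f \left(F - -75\right) = \left(- \frac{1}{32513} - 14166\right) + 68 \left(-84 - -75\right) = - \frac{460579159}{32513} + 68 \left(-84 + 75\right) = - \frac{460579159}{32513} + 68 \left(-9\right) = - \frac{460579159}{32513} - 612 = - \frac{480477115}{32513}$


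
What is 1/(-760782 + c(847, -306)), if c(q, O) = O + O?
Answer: -1/761394 ≈ -1.3134e-6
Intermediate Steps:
c(q, O) = 2*O
1/(-760782 + c(847, -306)) = 1/(-760782 + 2*(-306)) = 1/(-760782 - 612) = 1/(-761394) = -1/761394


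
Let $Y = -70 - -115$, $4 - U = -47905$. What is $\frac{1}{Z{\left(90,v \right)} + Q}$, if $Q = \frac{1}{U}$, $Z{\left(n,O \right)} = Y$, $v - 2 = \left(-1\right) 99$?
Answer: $\frac{47909}{2155906} \approx 0.022222$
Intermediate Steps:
$U = 47909$ ($U = 4 - -47905 = 4 + 47905 = 47909$)
$v = -97$ ($v = 2 - 99 = -97$)
$Y = 45$ ($Y = -70 + 115 = 45$)
$Z{\left(n,O \right)} = 45$
$Q = \frac{1}{47909} \approx 2.0873 \cdot 10^{-5}$
$\frac{1}{Z{\left(90,v \right)} + Q} = \frac{1}{45 + \frac{1}{47909}} = \frac{1}{\frac{2155906}{47909}} = \frac{47909}{2155906}$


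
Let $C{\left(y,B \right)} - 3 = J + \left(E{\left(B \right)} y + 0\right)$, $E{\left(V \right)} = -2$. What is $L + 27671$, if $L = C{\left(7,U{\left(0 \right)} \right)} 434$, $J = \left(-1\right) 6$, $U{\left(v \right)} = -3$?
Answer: $20293$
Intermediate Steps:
$J = -6$
$C{\left(y,B \right)} = -3 - 2 y$ ($C{\left(y,B \right)} = 3 + \left(-6 + \left(- 2 y + 0\right)\right) = 3 - \left(6 + 2 y\right) = -3 - 2 y$)
$L = -7378$ ($L = \left(-3 - 14\right) 434 = \left(-17\right) 434 = -7378$)
$L + 27671 = -7378 + 27671 = 20293$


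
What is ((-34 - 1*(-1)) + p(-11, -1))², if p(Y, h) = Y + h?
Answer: 2025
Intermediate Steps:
((-34 - 1*(-1)) + p(-11, -1))² = ((-34 - 1*(-1)) + (-11 - 1))² = ((-34 + 1) - 12)² = (-33 - 12)² = (-45)² = 2025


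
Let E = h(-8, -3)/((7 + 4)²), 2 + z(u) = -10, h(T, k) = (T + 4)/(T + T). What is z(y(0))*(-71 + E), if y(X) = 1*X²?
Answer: 103089/121 ≈ 851.98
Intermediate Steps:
y(X) = X²
h(T, k) = (4 + T)/(2*T) (h(T, k) = (4 + T)/((2*T)) = (4 + T)*(1/(2*T)) = (4 + T)/(2*T))
z(u) = -12 (z(u) = -2 - 10 = -12)
E = 1/484 (E = ((½)*(4 - 8)/(-8))/((7 + 4)²) = ((½)*(-⅛)*(-4))/(11²) = (¼)/121 = (¼)*(1/121) = 1/484 ≈ 0.0020661)
z(y(0))*(-71 + E) = -12*(-71 + 1/484) = -12*(-34363/484) = 103089/121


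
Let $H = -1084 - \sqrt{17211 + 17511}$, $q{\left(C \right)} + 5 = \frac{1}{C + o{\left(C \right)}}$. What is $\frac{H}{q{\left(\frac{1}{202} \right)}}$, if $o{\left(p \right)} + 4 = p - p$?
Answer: $\frac{874788}{4237} + \frac{2421 \sqrt{3858}}{4237} \approx 241.95$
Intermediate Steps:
$o{\left(p \right)} = -4$ ($o{\left(p \right)} = -4 + \left(p - p\right) = -4 + 0 = -4$)
$q{\left(C \right)} = -5 + \frac{1}{-4 + C}$ ($q{\left(C \right)} = -5 + \frac{1}{C - 4} = -5 + \frac{1}{-4 + C}$)
$H = -1084 - 3 \sqrt{3858}$ ($H = -1084 - \sqrt{34722} = -1084 - 3 \sqrt{3858} \approx -1270.3$)
$\frac{H}{q{\left(\frac{1}{202} \right)}} = \frac{-1084 - 3 \sqrt{3858}}{\frac{1}{-4 + \frac{1}{202}} \left(21 - \frac{5}{202}\right)} = \frac{-1084 - 3 \sqrt{3858}}{\frac{1}{- \frac{807}{202}} \left(21 - \frac{5}{202}\right)} = \frac{-1084 - 3 \sqrt{3858}}{\left(- \frac{202}{807}\right) \frac{4237}{202}} = \frac{-1084 - 3 \sqrt{3858}}{- \frac{4237}{807}} = \left(-1084 - 3 \sqrt{3858}\right) \left(- \frac{807}{4237}\right) = \frac{874788}{4237} + \frac{2421 \sqrt{3858}}{4237}$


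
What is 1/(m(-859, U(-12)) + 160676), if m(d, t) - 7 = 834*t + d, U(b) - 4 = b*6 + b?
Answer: 1/93104 ≈ 1.0741e-5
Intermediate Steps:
U(b) = 4 + 7*b (U(b) = 4 + (b*6 + b) = 4 + (6*b + b) = 4 + 7*b)
m(d, t) = 7 + d + 834*t (m(d, t) = 7 + (834*t + d) = 7 + (d + 834*t) = 7 + d + 834*t)
1/(m(-859, U(-12)) + 160676) = 1/((7 - 859 + 834*(4 + 7*(-12))) + 160676) = 1/((7 - 859 + 834*(4 - 84)) + 160676) = 1/((7 - 859 + 834*(-80)) + 160676) = 1/((7 - 859 - 66720) + 160676) = 1/(-67572 + 160676) = 1/93104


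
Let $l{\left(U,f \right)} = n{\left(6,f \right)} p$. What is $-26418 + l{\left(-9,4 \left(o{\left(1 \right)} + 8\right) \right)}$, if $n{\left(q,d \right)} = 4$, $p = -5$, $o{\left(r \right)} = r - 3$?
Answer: $-26438$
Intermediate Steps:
$o{\left(r \right)} = -3 + r$
$l{\left(U,f \right)} = -20$ ($l{\left(U,f \right)} = 4 \left(-5\right) = -20$)
$-26418 + l{\left(-9,4 \left(o{\left(1 \right)} + 8\right) \right)} = -26418 - 20 = -26438$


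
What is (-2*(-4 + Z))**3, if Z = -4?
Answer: 4096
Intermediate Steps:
(-2*(-4 + Z))**3 = (-2*(-4 - 4))**3 = (-2*(-8))**3 = 16**3 = 4096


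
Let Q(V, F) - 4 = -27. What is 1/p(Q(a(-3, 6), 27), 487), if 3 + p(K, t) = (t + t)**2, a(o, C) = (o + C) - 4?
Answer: 1/948673 ≈ 1.0541e-6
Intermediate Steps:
a(o, C) = -4 + C + o (a(o, C) = (C + o) - 4 = -4 + C + o)
Q(V, F) = -23 (Q(V, F) = 4 - 27 = -23)
p(K, t) = -3 + 4*t**2 (p(K, t) = -3 + (t + t)**2 = -3 + (2*t)**2 = -3 + 4*t**2)
1/p(Q(a(-3, 6), 27), 487) = 1/(-3 + 4*487**2) = 1/(-3 + 4*237169) = 1/(-3 + 948676) = 1/948673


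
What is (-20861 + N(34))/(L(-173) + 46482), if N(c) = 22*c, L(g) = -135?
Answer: -20113/46347 ≈ -0.43397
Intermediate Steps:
(-20861 + N(34))/(L(-173) + 46482) = (-20861 + 22*34)/(-135 + 46482) = (-20861 + 748)/46347 = -20113*1/46347 = -20113/46347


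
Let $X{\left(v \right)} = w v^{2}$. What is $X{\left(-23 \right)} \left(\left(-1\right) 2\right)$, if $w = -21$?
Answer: $22218$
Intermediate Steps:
$X{\left(v \right)} = - 21 v^{2}$
$X{\left(-23 \right)} \left(\left(-1\right) 2\right) = - 21 \left(-23\right)^{2} \left(\left(-1\right) 2\right) = \left(-21\right) 529 \left(-2\right) = \left(-11109\right) \left(-2\right) = 22218$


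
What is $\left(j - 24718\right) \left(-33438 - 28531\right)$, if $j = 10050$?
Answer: $908961292$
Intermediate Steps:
$\left(j - 24718\right) \left(-33438 - 28531\right) = \left(10050 - 24718\right) \left(-33438 - 28531\right) = \left(-14668\right) \left(-61969\right) = 908961292$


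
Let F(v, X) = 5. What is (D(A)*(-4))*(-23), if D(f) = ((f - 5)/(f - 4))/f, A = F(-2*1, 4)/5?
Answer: 368/3 ≈ 122.67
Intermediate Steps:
A = 1 (A = 5/5 = 5*(⅕) = 1)
D(f) = (-5 + f)/(f*(-4 + f)) (D(f) = ((-5 + f)/(-4 + f))/f = (-5 + f)/(f*(-4 + f)))
(D(A)*(-4))*(-23) = (((-5 + 1)/(1*(-4 + 1)))*(-4))*(-23) = ((1*(-4)/(-3))*(-4))*(-23) = ((1*(-⅓)*(-4))*(-4))*(-23) = ((4/3)*(-4))*(-23) = -16/3*(-23) = 368/3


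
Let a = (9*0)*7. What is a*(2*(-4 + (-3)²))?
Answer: 0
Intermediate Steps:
a = 0 (a = 0*7 = 0)
a*(2*(-4 + (-3)²)) = 0*(2*(-4 + (-3)²)) = 0*(2*(-4 + 9)) = 0*(2*5) = 0*10 = 0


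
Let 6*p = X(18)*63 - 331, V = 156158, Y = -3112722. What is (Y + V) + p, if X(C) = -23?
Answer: -8870582/3 ≈ -2.9569e+6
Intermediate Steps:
p = -890/3 (p = (-23*63 - 331)/6 = (-1449 - 331)/6 = (1/6)*(-1780) = -890/3 ≈ -296.67)
(Y + V) + p = (-3112722 + 156158) - 890/3 = -2956564 - 890/3 = -8870582/3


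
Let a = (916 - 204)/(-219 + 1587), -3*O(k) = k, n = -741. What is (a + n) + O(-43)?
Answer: -124171/171 ≈ -726.15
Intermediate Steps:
O(k) = -k/3
a = 89/171 (a = 712/1368 = 712*(1/1368) = 89/171 ≈ 0.52047)
(a + n) + O(-43) = (89/171 - 741) - 1/3*(-43) = -126622/171 + 43/3 = -124171/171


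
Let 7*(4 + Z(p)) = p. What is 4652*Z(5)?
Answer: -106996/7 ≈ -15285.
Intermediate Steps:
Z(p) = -4 + p/7
4652*Z(5) = 4652*(-4 + (⅐)*5) = 4652*(-4 + 5/7) = 4652*(-23/7) = -106996/7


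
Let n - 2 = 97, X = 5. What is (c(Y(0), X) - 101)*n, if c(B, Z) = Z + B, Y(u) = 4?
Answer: -9108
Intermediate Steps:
c(B, Z) = B + Z
n = 99 (n = 2 + 97 = 99)
(c(Y(0), X) - 101)*n = ((4 + 5) - 101)*99 = (9 - 101)*99 = -92*99 = -9108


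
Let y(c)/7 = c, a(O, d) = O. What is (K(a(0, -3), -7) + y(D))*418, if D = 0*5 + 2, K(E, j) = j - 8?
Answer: -418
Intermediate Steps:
K(E, j) = -8 + j
D = 2 (D = 0 + 2 = 2)
y(c) = 7*c
(K(a(0, -3), -7) + y(D))*418 = ((-8 - 7) + 7*2)*418 = (-15 + 14)*418 = -1*418 = -418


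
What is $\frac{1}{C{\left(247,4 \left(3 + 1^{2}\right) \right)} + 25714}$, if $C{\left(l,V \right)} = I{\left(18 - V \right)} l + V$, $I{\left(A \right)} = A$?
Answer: $\frac{1}{26224} \approx 3.8133 \cdot 10^{-5}$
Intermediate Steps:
$C{\left(l,V \right)} = V + l \left(18 - V\right)$ ($C{\left(l,V \right)} = \left(18 - V\right) l + V = l \left(18 - V\right) + V = V + l \left(18 - V\right)$)
$\frac{1}{C{\left(247,4 \left(3 + 1^{2}\right) \right)} + 25714} = \frac{1}{\left(4 \left(3 + 1^{2}\right) - 247 \left(-18 + 4 \left(3 + 1^{2}\right)\right)\right) + 25714} = \frac{1}{\left(4 \left(3 + 1\right) - 247 \left(-18 + 4 \left(3 + 1\right)\right)\right) + 25714} = \frac{1}{\left(4 \cdot 4 - 247 \left(-18 + 4 \cdot 4\right)\right) + 25714} = \frac{1}{\left(16 - 247 \left(-18 + 16\right)\right) + 25714} = \frac{1}{\left(16 - 247 \left(-2\right)\right) + 25714} = \frac{1}{\left(16 + 494\right) + 25714} = \frac{1}{510 + 25714} = \frac{1}{26224}$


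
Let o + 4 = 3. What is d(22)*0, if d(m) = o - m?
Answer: 0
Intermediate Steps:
o = -1 (o = -4 + 3 = -1)
d(m) = -1 - m
d(22)*0 = (-1 - 1*22)*0 = (-1 - 22)*0 = -23*0 = 0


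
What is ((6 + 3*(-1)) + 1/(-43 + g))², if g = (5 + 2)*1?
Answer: 11449/1296 ≈ 8.8341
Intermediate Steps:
g = 7 (g = 7*1 = 7)
((6 + 3*(-1)) + 1/(-43 + g))² = ((6 + 3*(-1)) + 1/(-43 + 7))² = ((6 - 3) + 1/(-36))² = (3 - 1/36)² = (107/36)² = 11449/1296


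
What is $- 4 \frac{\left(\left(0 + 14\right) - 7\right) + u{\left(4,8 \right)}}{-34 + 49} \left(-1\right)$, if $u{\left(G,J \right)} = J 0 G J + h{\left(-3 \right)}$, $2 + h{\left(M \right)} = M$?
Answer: $\frac{8}{15} \approx 0.53333$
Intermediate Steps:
$h{\left(M \right)} = -2 + M$
$u{\left(G,J \right)} = -5$ ($u{\left(G,J \right)} = J 0 G J - 5 = 0 G J - 5 = 0 J - 5 = 0 - 5 = -5$)
$- 4 \frac{\left(\left(0 + 14\right) - 7\right) + u{\left(4,8 \right)}}{-34 + 49} \left(-1\right) = - 4 \frac{\left(\left(0 + 14\right) - 7\right) - 5}{-34 + 49} \left(-1\right) = - 4 \frac{\left(14 - 7\right) - 5}{15} \left(-1\right) = - 4 \left(7 - 5\right) \frac{1}{15} \left(-1\right) = - 4 \cdot 2 \cdot \frac{1}{15} \left(-1\right) = \left(-4\right) \frac{2}{15} \left(-1\right) = \left(- \frac{8}{15}\right) \left(-1\right) = \frac{8}{15}$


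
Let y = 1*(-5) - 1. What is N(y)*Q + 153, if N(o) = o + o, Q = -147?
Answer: 1917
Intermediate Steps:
y = -6 (y = -5 - 1 = -6)
N(o) = 2*o
N(y)*Q + 153 = (2*(-6))*(-147) + 153 = -12*(-147) + 153 = 1764 + 153 = 1917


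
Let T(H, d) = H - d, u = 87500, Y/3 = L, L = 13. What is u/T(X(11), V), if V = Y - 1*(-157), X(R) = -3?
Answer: -87500/199 ≈ -439.70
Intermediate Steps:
Y = 39 (Y = 3*13 = 39)
V = 196 (V = 39 - 1*(-157) = 39 + 157 = 196)
u/T(X(11), V) = 87500/(-3 - 1*196) = 87500/(-3 - 196) = 87500/(-199) = 87500*(-1/199) = -87500/199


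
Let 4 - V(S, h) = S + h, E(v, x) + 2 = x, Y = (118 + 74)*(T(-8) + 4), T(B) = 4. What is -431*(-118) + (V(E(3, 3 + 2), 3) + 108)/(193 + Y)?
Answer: 87933588/1729 ≈ 50858.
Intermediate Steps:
Y = 1536 (Y = (118 + 74)*(4 + 4) = 192*8 = 1536)
E(v, x) = -2 + x
V(S, h) = 4 - S - h (V(S, h) = 4 - (S + h) = 4 + (-S - h) = 4 - S - h)
-431*(-118) + (V(E(3, 3 + 2), 3) + 108)/(193 + Y) = -431*(-118) + ((4 - (-2 + (3 + 2)) - 1*3) + 108)/(193 + 1536) = 50858 + ((4 - (-2 + 5) - 3) + 108)/1729 = 50858 + ((4 - 1*3 - 3) + 108)*(1/1729) = 50858 + ((4 - 3 - 3) + 108)*(1/1729) = 50858 + (-2 + 108)*(1/1729) = 50858 + 106*(1/1729) = 50858 + 106/1729 = 87933588/1729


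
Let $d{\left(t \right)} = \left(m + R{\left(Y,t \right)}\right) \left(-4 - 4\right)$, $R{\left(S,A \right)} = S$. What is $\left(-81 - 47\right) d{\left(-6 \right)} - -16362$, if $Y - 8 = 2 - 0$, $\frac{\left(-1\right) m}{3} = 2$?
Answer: $20458$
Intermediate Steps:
$m = -6$ ($m = \left(-3\right) 2 = -6$)
$Y = 10$ ($Y = 8 + \left(2 - 0\right) = 8 + \left(2 + 0\right) = 8 + 2 = 10$)
$d{\left(t \right)} = -32$ ($d{\left(t \right)} = \left(-6 + 10\right) \left(-4 - 4\right) = 4 \left(-8\right) = -32$)
$\left(-81 - 47\right) d{\left(-6 \right)} - -16362 = \left(-81 - 47\right) \left(-32\right) - -16362 = \left(-128\right) \left(-32\right) + 16362 = 4096 + 16362 = 20458$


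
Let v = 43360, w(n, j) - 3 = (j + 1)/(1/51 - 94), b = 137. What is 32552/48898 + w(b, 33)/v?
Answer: 676572078817/1016220142304 ≈ 0.66577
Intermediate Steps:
w(n, j) = 14328/4793 - 51*j/4793 (w(n, j) = 3 + (j + 1)/(1/51 - 94) = 3 + (1 + j)/(1/51 - 94) = 3 + (1 + j)/(-4793/51) = 3 + (1 + j)*(-51/4793) = 3 + (-51/4793 - 51*j/4793) = 14328/4793 - 51*j/4793)
32552/48898 + w(b, 33)/v = 32552/48898 + (14328/4793 - 51/4793*33)/43360 = 32552*(1/48898) + (14328/4793 - 1683/4793)*(1/43360) = 16276/24449 + (12645/4793)*(1/43360) = 16276/24449 + 2529/41564896 = 676572078817/1016220142304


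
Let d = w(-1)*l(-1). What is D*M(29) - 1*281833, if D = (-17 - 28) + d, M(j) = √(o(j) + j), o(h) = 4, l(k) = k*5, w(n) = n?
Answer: -281833 - 40*√33 ≈ -2.8206e+5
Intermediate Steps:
l(k) = 5*k
d = 5 (d = -5*(-1) = -1*(-5) = 5)
M(j) = √(4 + j)
D = -40 (D = (-17 - 28) + 5 = -45 + 5 = -40)
D*M(29) - 1*281833 = -40*√(4 + 29) - 1*281833 = -40*√33 - 281833 = -281833 - 40*√33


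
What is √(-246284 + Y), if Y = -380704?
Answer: 2*I*√156747 ≈ 791.83*I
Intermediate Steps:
√(-246284 + Y) = √(-246284 - 380704) = √(-626988) = 2*I*√156747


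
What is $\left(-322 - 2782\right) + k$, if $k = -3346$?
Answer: $-6450$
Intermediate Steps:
$\left(-322 - 2782\right) + k = \left(-322 - 2782\right) - 3346 = -3104 - 3346 = -6450$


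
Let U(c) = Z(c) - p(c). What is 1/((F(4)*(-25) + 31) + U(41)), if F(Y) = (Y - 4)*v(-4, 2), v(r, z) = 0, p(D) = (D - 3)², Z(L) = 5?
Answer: -1/1408 ≈ -0.00071023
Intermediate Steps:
p(D) = (-3 + D)²
F(Y) = 0 (F(Y) = (Y - 4)*0 = (-4 + Y)*0 = 0)
U(c) = 5 - (-3 + c)²
1/((F(4)*(-25) + 31) + U(41)) = 1/((0*(-25) + 31) + (5 - (-3 + 41)²)) = 1/((0 + 31) + (5 - 1*38²)) = 1/(31 + (5 - 1*1444)) = 1/(31 + (5 - 1444)) = 1/(31 - 1439) = 1/(-1408) = -1/1408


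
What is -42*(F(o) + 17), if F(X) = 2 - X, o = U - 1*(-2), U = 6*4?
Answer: 294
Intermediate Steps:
U = 24
o = 26 (o = 24 - 1*(-2) = 24 + 2 = 26)
-42*(F(o) + 17) = -42*((2 - 1*26) + 17) = -42*((2 - 26) + 17) = -42*(-24 + 17) = -42*(-7) = 294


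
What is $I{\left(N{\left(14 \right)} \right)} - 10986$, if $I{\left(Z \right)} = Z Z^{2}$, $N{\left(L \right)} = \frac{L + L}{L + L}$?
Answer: $-10985$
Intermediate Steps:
$N{\left(L \right)} = 1$ ($N{\left(L \right)} = \frac{2 L}{2 L} = 2 L \frac{1}{2 L} = 1$)
$I{\left(Z \right)} = Z^{3}$
$I{\left(N{\left(14 \right)} \right)} - 10986 = 1^{3} - 10986 = 1 - 10986 = -10985$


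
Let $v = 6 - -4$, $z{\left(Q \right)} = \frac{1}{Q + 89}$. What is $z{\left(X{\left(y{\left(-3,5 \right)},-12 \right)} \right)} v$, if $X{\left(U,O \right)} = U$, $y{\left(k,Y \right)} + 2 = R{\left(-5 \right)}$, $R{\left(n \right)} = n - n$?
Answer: $\frac{10}{87} \approx 0.11494$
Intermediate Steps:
$R{\left(n \right)} = 0$
$y{\left(k,Y \right)} = -2$ ($y{\left(k,Y \right)} = -2 + 0 = -2$)
$z{\left(Q \right)} = \frac{1}{89 + Q}$
$v = 10$ ($v = 6 + 4 = 10$)
$z{\left(X{\left(y{\left(-3,5 \right)},-12 \right)} \right)} v = \frac{1}{89 - 2} \cdot 10 = \frac{1}{87} \cdot 10 = \frac{10}{87}$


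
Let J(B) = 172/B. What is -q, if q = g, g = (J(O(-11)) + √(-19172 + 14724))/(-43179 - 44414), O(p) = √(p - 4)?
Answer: 4*I*(-43*√15 + 15*√278)/1313895 ≈ 0.00025439*I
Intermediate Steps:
O(p) = √(-4 + p)
g = -4*I*√278/87593 + 172*I*√15/1313895 (g = (172/(√(-4 - 11)) + √(-19172 + 14724))/(-43179 - 44414) = (172/(√(-15)) + √(-4448))/(-87593) = (172/((I*√15)) + 4*I*√278)*(-1/87593) = (172*(-I*√15/15) + 4*I*√278)*(-1/87593) = (-172*I*√15/15 + 4*I*√278)*(-1/87593) = (4*I*√278 - 172*I*√15/15)*(-1/87593) = -4*I*√278/87593 + 172*I*√15/1313895 ≈ -0.00025439*I)
q = 4*I*(-15*√278 + 43*√15)/1313895 ≈ -0.00025439*I
-q = -4*I*(-15*√278 + 43*√15)/1313895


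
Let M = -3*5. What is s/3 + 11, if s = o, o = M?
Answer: 6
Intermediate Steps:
M = -15
o = -15
s = -15
s/3 + 11 = -15/3 + 11 = -15*⅓ + 11 = -5 + 11 = 6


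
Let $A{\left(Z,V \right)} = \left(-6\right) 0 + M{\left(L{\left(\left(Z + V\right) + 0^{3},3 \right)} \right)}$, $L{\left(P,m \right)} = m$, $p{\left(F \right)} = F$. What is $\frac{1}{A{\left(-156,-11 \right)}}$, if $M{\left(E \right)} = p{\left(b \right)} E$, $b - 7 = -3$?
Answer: $\frac{1}{12} \approx 0.083333$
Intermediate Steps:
$b = 4$ ($b = 7 - 3 = 4$)
$M{\left(E \right)} = 4 E$
$A{\left(Z,V \right)} = 12$ ($A{\left(Z,V \right)} = \left(-6\right) 0 + 4 \cdot 3 = 0 + 12 = 12$)
$\frac{1}{A{\left(-156,-11 \right)}} = \frac{1}{12}$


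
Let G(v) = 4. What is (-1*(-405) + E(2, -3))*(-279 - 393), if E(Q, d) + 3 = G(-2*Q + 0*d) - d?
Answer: -274848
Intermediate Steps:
E(Q, d) = 1 - d (E(Q, d) = -3 + (4 - d) = 1 - d)
(-1*(-405) + E(2, -3))*(-279 - 393) = (-1*(-405) + (1 - 1*(-3)))*(-279 - 393) = (405 + (1 + 3))*(-672) = (405 + 4)*(-672) = 409*(-672) = -274848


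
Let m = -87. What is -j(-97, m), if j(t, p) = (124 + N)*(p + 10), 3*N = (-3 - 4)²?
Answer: 32417/3 ≈ 10806.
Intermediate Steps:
N = 49/3 (N = (-3 - 4)²/3 = (⅓)*(-7)² = (⅓)*49 = 49/3 ≈ 16.333)
j(t, p) = 4210/3 + 421*p/3 (j(t, p) = (124 + 49/3)*(p + 10) = 421*(10 + p)/3 = 4210/3 + 421*p/3)
-j(-97, m) = -(4210/3 + (421/3)*(-87)) = -(4210/3 - 12209) = -1*(-32417/3) = 32417/3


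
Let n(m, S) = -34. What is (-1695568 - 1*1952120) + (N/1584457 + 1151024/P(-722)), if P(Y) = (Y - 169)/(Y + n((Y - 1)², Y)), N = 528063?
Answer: -139661995541545/52287081 ≈ -2.6711e+6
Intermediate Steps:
P(Y) = (-169 + Y)/(-34 + Y) (P(Y) = (Y - 169)/(Y - 34) = (-169 + Y)/(-34 + Y))
(-1695568 - 1*1952120) + (N/1584457 + 1151024/P(-722)) = (-1695568 - 1*1952120) + (528063/1584457 + 1151024/(((-169 - 722)/(-34 - 722)))) = (-1695568 - 1952120) + (528063*(1/1584457) + 1151024/((-891/(-756)))) = -3647688 + (528063/1584457 + 1151024/((-1/756*(-891)))) = -3647688 + (528063/1584457 + 1151024/(33/28)) = -3647688 + (528063/1584457 + 1151024*(28/33)) = -3647688 + (528063/1584457 + 32228672/33) = -3647688 + 51064962377183/52287081 = -139661995541545/52287081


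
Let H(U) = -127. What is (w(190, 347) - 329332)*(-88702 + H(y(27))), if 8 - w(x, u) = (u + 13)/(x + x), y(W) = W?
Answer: 555818509246/19 ≈ 2.9254e+10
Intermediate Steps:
w(x, u) = 8 - (13 + u)/(2*x) (w(x, u) = 8 - (u + 13)/(x + x) = 8 - (13 + u)/(2*x))
(w(190, 347) - 329332)*(-88702 + H(y(27))) = ((½)*(-13 - 1*347 + 16*190)/190 - 329332)*(-88702 - 127) = ((½)*(1/190)*(-13 - 347 + 3040) - 329332)*(-88829) = ((½)*(1/190)*2680 - 329332)*(-88829) = (134/19 - 329332)*(-88829) = -6257174/19*(-88829) = 555818509246/19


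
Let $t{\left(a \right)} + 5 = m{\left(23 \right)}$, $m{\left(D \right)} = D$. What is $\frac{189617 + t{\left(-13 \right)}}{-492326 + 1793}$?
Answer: $- \frac{189635}{490533} \approx -0.38659$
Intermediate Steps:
$t{\left(a \right)} = 18$ ($t{\left(a \right)} = -5 + 23 = 18$)
$\frac{189617 + t{\left(-13 \right)}}{-492326 + 1793} = \frac{189617 + 18}{-492326 + 1793} = \frac{189635}{-490533} = 189635 \left(- \frac{1}{490533}\right) = - \frac{189635}{490533}$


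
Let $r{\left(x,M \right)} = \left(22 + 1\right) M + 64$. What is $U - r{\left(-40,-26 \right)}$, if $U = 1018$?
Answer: $1552$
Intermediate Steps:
$r{\left(x,M \right)} = 64 + 23 M$ ($r{\left(x,M \right)} = 23 M + 64 = 64 + 23 M$)
$U - r{\left(-40,-26 \right)} = 1018 - \left(64 + 23 \left(-26\right)\right) = 1018 - \left(64 - 598\right) = 1018 - -534 = 1018 + 534 = 1552$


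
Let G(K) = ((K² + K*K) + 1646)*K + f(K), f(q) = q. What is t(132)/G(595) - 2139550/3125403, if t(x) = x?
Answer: -903466756175054/1319763034070145 ≈ -0.68457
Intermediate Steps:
G(K) = K + K*(1646 + 2*K²) (G(K) = ((K² + K*K) + 1646)*K + K = ((K² + K²) + 1646)*K + K = (2*K² + 1646)*K + K = (1646 + 2*K²)*K + K = K*(1646 + 2*K²) + K = K + K*(1646 + 2*K²))
t(132)/G(595) - 2139550/3125403 = 132/((595*(1647 + 2*595²))) - 2139550/3125403 = 132/((595*(1647 + 2*354025))) - 2139550*1/3125403 = 132/((595*(1647 + 708050))) - 2139550/3125403 = 132/((595*709697)) - 2139550/3125403 = 132/422269715 - 2139550/3125403 = -903466756175054/1319763034070145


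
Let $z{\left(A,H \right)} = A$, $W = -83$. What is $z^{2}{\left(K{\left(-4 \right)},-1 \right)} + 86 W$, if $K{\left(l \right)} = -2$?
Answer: $-7134$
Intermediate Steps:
$z^{2}{\left(K{\left(-4 \right)},-1 \right)} + 86 W = \left(-2\right)^{2} + 86 \left(-83\right) = 4 - 7138 = -7134$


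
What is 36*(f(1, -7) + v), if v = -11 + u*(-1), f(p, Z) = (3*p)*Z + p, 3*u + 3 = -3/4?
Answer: -1071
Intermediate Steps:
u = -5/4 (u = -1 + (-3/4)/3 = -1 + (-3*1/4)/3 = -1 + (1/3)*(-3/4) = -1 - 1/4 = -5/4 ≈ -1.2500)
f(p, Z) = p + 3*Z*p (f(p, Z) = 3*Z*p + p = p + 3*Z*p)
v = -39/4 (v = -11 - 5/4*(-1) = -11 + 5/4 = -39/4 ≈ -9.7500)
36*(f(1, -7) + v) = 36*(1*(1 + 3*(-7)) - 39/4) = 36*(1*(1 - 21) - 39/4) = 36*(1*(-20) - 39/4) = 36*(-20 - 39/4) = 36*(-119/4) = -1071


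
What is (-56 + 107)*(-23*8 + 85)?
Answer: -5049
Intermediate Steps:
(-56 + 107)*(-23*8 + 85) = 51*(-184 + 85) = 51*(-99) = -5049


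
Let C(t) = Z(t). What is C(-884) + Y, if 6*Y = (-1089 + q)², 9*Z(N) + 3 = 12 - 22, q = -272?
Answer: 5556937/18 ≈ 3.0872e+5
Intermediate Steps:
Z(N) = -13/9 (Z(N) = -⅓ + (12 - 22)/9 = -⅓ + (⅑)*(-10) = -⅓ - 10/9 = -13/9)
C(t) = -13/9
Y = 1852321/6 (Y = (-1089 - 272)²/6 = (⅙)*(-1361)² = (⅙)*1852321 = 1852321/6 ≈ 3.0872e+5)
C(-884) + Y = -13/9 + 1852321/6 = 5556937/18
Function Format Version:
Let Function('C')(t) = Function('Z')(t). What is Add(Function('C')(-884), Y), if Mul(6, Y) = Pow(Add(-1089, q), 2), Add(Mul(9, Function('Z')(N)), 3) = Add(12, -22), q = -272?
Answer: Rational(5556937, 18) ≈ 3.0872e+5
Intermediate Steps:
Function('Z')(N) = Rational(-13, 9) (Function('Z')(N) = Add(Rational(-1, 3), Mul(Rational(1, 9), Add(12, -22))) = Add(Rational(-1, 3), Mul(Rational(1, 9), -10)) = Add(Rational(-1, 3), Rational(-10, 9)) = Rational(-13, 9))
Function('C')(t) = Rational(-13, 9)
Y = Rational(1852321, 6) (Y = Mul(Rational(1, 6), Pow(Add(-1089, -272), 2)) = Mul(Rational(1, 6), Pow(-1361, 2)) = Mul(Rational(1, 6), 1852321) = Rational(1852321, 6) ≈ 3.0872e+5)
Add(Function('C')(-884), Y) = Add(Rational(-13, 9), Rational(1852321, 6)) = Rational(5556937, 18)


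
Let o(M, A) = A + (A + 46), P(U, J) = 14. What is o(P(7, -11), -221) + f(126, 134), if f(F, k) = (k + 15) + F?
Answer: -121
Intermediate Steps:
f(F, k) = 15 + F + k (f(F, k) = (15 + k) + F = 15 + F + k)
o(M, A) = 46 + 2*A (o(M, A) = A + (46 + A) = 46 + 2*A)
o(P(7, -11), -221) + f(126, 134) = (46 + 2*(-221)) + (15 + 126 + 134) = (46 - 442) + 275 = -396 + 275 = -121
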